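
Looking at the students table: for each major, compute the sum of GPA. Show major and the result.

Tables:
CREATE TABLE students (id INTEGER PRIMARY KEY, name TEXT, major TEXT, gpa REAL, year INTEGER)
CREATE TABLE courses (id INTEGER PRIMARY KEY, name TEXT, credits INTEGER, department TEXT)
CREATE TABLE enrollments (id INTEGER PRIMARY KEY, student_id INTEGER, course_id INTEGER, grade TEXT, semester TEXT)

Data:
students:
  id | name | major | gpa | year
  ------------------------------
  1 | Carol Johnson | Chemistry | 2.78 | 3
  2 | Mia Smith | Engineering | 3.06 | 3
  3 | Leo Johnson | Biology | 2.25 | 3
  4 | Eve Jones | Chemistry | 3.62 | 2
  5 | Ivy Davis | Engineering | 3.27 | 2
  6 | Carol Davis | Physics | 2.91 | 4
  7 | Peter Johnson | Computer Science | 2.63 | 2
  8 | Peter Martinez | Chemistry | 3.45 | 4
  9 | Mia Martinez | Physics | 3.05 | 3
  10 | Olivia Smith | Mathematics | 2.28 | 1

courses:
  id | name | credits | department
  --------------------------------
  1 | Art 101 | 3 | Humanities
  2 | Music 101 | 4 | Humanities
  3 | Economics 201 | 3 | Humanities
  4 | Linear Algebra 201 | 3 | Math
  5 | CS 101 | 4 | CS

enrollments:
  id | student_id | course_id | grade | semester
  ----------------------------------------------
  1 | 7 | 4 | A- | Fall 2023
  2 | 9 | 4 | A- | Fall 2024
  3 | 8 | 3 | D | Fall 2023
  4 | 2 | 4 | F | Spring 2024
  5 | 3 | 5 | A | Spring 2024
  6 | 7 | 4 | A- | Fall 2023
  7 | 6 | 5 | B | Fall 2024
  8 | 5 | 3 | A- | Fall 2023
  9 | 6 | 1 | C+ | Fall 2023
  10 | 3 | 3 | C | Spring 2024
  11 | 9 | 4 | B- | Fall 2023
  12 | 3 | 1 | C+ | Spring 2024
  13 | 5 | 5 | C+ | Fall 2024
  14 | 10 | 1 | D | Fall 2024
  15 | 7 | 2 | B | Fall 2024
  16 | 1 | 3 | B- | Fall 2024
SELECT major, SUM(gpa) AS sum_gpa FROM students GROUP BY major

Execution result:
major | sum_gpa
Biology | 2.25
Chemistry | 9.85
Computer Science | 2.63
Engineering | 6.33
Mathematics | 2.28
Physics | 5.96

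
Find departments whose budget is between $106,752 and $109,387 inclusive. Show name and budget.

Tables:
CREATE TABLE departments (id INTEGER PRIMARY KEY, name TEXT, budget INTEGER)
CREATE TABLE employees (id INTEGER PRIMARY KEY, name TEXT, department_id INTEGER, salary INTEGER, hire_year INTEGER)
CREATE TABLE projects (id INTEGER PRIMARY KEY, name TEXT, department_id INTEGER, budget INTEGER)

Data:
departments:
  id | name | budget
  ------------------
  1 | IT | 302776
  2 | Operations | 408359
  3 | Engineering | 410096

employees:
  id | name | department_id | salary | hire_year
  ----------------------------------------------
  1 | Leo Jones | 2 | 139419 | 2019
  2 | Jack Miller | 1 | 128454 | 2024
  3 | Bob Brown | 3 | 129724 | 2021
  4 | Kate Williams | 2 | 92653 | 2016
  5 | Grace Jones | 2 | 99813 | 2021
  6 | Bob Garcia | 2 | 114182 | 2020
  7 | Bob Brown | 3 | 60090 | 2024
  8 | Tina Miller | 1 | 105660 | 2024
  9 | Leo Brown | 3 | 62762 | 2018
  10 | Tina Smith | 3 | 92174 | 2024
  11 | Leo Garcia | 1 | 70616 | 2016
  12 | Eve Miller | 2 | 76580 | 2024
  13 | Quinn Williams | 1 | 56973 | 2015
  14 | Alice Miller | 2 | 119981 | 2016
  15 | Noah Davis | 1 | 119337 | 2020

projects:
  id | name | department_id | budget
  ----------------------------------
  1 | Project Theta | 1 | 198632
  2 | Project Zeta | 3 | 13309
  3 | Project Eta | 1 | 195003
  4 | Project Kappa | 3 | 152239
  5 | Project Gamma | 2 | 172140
SELECT name, budget FROM departments WHERE budget BETWEEN 106752 AND 109387

Execution result:
(no rows)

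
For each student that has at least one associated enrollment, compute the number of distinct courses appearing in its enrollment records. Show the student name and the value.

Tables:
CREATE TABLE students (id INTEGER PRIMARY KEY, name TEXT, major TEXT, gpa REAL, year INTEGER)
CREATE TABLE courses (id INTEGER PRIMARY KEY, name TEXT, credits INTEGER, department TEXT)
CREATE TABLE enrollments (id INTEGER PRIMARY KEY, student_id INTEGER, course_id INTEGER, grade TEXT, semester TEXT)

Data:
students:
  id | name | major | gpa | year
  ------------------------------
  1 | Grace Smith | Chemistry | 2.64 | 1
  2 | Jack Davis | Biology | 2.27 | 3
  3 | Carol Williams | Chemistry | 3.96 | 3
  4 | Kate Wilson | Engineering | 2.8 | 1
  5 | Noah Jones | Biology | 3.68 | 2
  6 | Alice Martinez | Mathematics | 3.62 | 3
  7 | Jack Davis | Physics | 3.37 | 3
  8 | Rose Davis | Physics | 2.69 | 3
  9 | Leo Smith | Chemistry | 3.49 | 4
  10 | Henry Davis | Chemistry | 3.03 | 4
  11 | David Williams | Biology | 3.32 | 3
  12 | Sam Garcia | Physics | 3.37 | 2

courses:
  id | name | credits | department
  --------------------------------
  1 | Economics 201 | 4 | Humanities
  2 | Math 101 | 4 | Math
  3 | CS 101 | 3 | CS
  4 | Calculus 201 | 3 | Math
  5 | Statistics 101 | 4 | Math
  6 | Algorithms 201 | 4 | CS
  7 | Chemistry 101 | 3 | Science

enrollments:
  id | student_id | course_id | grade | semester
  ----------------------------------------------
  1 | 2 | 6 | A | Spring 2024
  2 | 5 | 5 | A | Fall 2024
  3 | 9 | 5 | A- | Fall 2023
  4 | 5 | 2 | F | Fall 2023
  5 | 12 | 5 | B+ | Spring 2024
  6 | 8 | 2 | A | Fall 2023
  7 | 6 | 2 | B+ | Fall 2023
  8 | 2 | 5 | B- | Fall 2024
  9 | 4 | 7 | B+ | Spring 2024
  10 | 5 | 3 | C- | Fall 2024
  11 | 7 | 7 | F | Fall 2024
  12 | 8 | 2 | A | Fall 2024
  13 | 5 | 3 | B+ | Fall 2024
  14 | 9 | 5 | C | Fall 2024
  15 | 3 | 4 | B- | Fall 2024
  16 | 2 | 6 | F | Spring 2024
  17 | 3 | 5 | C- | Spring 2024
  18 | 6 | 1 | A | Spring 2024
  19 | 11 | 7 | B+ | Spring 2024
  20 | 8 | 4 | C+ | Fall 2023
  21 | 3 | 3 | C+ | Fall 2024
SELECT p.name, COUNT(DISTINCT c.course_id) AS distinct_course_count FROM enrollments c JOIN students p ON c.student_id = p.id GROUP BY p.id, p.name

Execution result:
name | distinct_course_count
Jack Davis | 2
Carol Williams | 3
Kate Wilson | 1
Noah Jones | 3
Alice Martinez | 2
Jack Davis | 1
Rose Davis | 2
Leo Smith | 1
David Williams | 1
Sam Garcia | 1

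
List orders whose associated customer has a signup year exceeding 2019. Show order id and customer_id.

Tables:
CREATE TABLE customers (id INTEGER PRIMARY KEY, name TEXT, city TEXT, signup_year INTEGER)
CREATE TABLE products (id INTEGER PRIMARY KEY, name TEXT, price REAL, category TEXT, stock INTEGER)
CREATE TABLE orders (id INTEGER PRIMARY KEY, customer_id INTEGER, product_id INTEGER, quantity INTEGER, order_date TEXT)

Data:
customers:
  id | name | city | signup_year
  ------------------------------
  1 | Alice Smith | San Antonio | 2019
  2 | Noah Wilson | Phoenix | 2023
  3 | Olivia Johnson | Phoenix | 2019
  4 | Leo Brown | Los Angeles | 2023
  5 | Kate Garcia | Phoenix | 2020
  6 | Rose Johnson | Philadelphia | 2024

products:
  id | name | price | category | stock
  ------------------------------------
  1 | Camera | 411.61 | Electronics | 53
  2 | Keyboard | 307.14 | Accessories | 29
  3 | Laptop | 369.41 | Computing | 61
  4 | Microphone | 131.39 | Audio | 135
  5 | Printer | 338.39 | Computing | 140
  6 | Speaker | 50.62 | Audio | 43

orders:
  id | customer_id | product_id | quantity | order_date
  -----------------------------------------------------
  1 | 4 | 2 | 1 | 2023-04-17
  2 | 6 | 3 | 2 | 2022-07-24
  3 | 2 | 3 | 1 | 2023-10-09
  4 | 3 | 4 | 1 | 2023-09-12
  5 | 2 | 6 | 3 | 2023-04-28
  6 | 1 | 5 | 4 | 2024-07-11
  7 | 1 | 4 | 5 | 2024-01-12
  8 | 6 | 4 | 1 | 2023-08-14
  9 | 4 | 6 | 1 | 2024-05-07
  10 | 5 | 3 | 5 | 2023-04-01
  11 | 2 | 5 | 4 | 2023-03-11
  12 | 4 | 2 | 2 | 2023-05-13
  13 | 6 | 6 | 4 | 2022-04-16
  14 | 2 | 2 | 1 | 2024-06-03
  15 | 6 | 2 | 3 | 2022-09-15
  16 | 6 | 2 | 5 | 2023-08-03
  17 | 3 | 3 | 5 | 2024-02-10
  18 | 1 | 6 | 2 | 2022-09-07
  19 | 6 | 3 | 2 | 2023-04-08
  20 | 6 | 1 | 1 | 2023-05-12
SELECT id, customer_id FROM orders WHERE customer_id IN (SELECT id FROM customers WHERE signup_year > 2019)

Execution result:
id | customer_id
1 | 4
2 | 6
3 | 2
5 | 2
8 | 6
9 | 4
10 | 5
11 | 2
12 | 4
13 | 6
14 | 2
15 | 6
16 | 6
19 | 6
20 | 6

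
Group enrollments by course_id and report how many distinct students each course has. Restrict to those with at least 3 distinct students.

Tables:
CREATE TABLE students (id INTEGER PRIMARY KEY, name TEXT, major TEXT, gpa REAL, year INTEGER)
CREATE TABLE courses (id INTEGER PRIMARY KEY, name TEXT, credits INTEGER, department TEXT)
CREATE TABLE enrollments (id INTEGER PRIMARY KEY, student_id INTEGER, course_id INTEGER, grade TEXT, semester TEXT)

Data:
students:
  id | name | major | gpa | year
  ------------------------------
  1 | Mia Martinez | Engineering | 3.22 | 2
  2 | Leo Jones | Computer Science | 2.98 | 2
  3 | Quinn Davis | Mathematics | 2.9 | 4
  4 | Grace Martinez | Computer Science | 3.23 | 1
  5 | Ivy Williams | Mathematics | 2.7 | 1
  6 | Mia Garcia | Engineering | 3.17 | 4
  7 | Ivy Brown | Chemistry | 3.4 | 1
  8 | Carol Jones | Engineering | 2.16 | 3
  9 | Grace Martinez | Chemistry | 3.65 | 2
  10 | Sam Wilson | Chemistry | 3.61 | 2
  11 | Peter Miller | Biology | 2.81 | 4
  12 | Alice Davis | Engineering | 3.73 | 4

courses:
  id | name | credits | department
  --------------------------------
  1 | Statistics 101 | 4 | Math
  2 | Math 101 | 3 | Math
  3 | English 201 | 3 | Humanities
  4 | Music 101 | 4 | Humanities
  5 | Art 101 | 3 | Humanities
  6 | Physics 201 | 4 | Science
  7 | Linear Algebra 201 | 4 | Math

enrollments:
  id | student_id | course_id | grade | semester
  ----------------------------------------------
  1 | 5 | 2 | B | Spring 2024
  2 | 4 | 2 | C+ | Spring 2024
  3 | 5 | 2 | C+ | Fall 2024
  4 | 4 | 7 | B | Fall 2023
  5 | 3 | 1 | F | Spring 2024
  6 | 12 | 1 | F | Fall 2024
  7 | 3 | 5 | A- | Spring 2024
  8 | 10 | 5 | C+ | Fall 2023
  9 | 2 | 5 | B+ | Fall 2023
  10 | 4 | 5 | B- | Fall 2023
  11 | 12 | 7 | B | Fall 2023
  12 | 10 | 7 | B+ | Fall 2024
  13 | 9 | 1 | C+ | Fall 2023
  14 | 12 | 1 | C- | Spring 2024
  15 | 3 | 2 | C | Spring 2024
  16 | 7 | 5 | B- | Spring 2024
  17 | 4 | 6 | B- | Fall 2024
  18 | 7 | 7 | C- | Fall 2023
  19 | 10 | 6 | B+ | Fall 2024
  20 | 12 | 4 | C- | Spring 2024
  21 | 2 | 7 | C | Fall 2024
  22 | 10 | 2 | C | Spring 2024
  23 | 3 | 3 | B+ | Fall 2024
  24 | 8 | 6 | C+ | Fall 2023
SELECT course_id, COUNT(DISTINCT student_id) AS distinct_student_count FROM enrollments GROUP BY course_id HAVING COUNT(DISTINCT student_id) >= 3

Execution result:
course_id | distinct_student_count
1 | 3
2 | 4
5 | 5
6 | 3
7 | 5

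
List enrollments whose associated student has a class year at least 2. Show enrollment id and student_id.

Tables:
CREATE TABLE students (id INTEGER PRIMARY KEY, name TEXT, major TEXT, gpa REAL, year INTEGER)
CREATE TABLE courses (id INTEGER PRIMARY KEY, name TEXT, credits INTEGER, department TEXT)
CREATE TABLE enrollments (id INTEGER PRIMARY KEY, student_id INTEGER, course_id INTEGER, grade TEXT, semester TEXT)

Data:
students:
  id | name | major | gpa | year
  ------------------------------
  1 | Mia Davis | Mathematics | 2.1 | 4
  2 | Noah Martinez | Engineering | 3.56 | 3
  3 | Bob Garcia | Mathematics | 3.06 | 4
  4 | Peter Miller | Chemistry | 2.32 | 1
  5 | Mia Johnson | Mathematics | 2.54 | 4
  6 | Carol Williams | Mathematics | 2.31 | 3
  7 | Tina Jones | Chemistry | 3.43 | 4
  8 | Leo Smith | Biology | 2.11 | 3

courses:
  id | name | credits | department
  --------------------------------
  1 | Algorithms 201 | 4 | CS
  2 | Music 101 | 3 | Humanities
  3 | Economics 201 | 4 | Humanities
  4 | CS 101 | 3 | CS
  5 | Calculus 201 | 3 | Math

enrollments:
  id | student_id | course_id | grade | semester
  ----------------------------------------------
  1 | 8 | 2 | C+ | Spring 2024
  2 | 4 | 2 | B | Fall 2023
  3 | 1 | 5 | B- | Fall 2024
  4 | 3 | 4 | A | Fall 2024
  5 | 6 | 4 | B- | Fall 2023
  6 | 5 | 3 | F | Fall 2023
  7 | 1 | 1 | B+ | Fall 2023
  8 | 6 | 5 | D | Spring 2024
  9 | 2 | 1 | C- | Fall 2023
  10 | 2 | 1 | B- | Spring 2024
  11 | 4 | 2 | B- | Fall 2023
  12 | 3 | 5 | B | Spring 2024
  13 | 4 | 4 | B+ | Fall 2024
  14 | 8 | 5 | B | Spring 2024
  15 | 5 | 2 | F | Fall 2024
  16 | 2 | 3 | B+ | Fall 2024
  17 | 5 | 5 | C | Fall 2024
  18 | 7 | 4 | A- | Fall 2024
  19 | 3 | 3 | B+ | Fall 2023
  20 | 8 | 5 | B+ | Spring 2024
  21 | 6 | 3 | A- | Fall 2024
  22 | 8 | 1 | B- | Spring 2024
SELECT id, student_id FROM enrollments WHERE student_id IN (SELECT id FROM students WHERE year >= 2)

Execution result:
id | student_id
1 | 8
3 | 1
4 | 3
5 | 6
6 | 5
7 | 1
8 | 6
9 | 2
10 | 2
12 | 3
14 | 8
15 | 5
16 | 2
17 | 5
18 | 7
19 | 3
20 | 8
21 | 6
22 | 8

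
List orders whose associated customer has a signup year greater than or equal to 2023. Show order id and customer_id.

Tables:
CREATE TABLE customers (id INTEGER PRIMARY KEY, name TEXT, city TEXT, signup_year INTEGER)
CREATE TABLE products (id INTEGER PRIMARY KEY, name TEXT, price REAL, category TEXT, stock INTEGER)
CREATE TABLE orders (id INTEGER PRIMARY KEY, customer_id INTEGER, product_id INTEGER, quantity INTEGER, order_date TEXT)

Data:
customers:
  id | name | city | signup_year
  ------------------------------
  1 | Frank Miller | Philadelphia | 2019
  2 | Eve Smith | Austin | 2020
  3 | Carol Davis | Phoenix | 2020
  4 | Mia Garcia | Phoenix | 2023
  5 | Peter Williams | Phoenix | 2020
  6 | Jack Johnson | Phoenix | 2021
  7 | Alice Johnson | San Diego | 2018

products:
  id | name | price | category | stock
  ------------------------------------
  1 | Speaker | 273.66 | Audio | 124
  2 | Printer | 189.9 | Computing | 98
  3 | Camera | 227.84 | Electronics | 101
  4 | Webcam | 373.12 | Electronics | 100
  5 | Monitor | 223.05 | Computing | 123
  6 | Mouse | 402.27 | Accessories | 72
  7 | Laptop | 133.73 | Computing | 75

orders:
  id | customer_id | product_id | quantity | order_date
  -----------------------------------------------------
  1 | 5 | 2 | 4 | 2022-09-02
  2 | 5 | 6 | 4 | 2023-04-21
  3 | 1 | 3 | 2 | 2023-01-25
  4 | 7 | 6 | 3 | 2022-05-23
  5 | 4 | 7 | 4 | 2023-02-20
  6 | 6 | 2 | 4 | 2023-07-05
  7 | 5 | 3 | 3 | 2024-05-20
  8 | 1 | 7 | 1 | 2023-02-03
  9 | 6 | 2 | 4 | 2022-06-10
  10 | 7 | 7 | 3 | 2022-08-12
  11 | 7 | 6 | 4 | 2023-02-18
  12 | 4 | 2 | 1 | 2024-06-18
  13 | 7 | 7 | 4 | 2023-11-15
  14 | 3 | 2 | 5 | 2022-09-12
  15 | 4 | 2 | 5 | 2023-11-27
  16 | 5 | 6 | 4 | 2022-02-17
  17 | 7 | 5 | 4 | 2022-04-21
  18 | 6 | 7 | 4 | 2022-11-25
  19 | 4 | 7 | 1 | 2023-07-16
SELECT id, customer_id FROM orders WHERE customer_id IN (SELECT id FROM customers WHERE signup_year >= 2023)

Execution result:
id | customer_id
5 | 4
12 | 4
15 | 4
19 | 4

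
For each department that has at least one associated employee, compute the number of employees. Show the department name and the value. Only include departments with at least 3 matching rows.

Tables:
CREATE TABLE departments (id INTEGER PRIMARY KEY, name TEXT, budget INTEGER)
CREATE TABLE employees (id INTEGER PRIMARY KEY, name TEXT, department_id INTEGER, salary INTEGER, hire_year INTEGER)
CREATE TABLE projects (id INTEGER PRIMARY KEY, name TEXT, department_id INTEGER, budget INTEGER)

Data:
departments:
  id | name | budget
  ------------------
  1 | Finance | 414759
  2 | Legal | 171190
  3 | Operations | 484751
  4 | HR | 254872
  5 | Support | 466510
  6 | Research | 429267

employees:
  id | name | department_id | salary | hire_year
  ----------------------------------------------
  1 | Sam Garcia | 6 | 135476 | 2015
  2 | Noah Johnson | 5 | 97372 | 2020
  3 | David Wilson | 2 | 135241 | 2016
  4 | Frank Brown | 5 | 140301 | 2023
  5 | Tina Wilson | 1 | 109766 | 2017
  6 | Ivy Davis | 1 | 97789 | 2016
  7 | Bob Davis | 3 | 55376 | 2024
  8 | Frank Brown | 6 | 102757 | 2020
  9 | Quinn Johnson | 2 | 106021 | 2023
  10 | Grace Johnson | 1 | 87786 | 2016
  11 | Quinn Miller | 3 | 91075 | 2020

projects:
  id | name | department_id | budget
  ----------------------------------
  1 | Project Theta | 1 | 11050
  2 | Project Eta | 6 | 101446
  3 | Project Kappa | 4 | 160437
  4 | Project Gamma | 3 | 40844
SELECT p.name, COUNT(*) AS n FROM employees c JOIN departments p ON c.department_id = p.id GROUP BY p.id, p.name HAVING COUNT(*) >= 3

Execution result:
name | n
Finance | 3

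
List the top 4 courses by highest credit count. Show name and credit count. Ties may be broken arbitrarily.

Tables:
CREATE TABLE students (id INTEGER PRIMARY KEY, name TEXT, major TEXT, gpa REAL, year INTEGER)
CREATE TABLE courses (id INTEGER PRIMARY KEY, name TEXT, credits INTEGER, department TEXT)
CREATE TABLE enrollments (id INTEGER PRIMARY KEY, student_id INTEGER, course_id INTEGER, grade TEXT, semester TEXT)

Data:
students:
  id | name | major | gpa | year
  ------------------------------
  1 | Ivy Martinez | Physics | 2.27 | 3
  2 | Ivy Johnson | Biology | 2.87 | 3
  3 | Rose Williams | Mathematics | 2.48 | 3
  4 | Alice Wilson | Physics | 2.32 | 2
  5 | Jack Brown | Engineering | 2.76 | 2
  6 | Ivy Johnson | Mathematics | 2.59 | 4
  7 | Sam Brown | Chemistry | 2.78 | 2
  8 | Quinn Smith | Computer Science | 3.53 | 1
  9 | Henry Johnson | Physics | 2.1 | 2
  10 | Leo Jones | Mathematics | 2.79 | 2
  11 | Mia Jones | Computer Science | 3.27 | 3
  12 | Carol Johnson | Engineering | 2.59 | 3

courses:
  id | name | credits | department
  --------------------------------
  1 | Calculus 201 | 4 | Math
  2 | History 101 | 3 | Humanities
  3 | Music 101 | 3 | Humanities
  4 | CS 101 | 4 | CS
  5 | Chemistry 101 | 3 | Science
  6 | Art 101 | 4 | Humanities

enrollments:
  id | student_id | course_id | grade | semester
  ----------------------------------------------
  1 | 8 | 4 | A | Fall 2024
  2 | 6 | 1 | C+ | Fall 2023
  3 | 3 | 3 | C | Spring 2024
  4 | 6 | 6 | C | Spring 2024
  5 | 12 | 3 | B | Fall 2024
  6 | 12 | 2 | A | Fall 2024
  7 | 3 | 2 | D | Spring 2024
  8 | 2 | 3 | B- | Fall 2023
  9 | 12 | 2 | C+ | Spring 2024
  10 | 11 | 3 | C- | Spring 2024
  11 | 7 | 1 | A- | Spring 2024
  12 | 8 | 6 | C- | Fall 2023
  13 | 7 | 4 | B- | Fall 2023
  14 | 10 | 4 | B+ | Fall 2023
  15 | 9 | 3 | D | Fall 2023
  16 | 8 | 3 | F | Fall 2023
SELECT name, credits FROM courses ORDER BY credits DESC LIMIT 4

Execution result:
name | credits
Calculus 201 | 4
CS 101 | 4
Art 101 | 4
History 101 | 3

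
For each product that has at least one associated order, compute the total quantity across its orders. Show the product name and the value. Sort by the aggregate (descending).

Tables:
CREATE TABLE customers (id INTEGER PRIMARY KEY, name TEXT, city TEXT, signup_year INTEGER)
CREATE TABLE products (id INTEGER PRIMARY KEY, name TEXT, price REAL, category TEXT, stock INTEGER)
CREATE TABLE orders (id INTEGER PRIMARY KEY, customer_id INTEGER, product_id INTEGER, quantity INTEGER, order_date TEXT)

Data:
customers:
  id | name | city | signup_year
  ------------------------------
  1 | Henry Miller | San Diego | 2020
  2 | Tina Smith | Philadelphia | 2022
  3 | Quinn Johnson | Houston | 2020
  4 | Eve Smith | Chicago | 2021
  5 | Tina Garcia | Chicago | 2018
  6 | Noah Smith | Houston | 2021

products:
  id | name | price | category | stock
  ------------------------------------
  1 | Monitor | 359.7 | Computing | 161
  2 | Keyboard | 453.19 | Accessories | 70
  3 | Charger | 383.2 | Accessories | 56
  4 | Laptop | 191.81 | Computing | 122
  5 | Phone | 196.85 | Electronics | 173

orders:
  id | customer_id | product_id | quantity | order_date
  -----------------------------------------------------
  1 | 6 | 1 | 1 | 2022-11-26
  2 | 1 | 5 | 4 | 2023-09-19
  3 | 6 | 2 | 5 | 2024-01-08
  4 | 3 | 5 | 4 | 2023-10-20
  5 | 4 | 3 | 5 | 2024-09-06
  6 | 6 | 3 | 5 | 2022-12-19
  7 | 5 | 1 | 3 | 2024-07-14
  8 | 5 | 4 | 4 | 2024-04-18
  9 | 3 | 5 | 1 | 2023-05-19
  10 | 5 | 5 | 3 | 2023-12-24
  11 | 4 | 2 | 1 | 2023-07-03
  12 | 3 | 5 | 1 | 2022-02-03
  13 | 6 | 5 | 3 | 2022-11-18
SELECT p.name, SUM(c.quantity) AS sum_quantity FROM orders c JOIN products p ON c.product_id = p.id GROUP BY p.id, p.name ORDER BY sum_quantity DESC

Execution result:
name | sum_quantity
Phone | 16
Charger | 10
Keyboard | 6
Monitor | 4
Laptop | 4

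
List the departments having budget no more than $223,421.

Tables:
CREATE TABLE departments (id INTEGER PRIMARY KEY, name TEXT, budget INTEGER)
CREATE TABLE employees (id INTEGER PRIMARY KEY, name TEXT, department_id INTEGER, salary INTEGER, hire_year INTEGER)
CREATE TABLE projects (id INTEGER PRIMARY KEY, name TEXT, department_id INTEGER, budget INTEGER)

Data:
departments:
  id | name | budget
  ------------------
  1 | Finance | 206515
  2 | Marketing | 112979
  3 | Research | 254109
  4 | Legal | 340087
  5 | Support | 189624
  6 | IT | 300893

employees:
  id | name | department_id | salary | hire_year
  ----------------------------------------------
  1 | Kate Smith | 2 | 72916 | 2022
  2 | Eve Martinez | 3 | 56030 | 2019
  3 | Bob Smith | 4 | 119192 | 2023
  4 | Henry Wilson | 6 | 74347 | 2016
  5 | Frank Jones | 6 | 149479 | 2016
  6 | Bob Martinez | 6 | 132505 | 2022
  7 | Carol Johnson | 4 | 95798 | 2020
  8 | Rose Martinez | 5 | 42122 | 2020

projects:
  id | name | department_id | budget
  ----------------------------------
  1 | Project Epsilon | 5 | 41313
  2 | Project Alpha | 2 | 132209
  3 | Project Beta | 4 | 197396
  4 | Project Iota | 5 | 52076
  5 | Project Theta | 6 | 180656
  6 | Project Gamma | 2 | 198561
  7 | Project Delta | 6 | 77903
SELECT name, budget FROM departments WHERE budget <= 223421

Execution result:
name | budget
Finance | 206515
Marketing | 112979
Support | 189624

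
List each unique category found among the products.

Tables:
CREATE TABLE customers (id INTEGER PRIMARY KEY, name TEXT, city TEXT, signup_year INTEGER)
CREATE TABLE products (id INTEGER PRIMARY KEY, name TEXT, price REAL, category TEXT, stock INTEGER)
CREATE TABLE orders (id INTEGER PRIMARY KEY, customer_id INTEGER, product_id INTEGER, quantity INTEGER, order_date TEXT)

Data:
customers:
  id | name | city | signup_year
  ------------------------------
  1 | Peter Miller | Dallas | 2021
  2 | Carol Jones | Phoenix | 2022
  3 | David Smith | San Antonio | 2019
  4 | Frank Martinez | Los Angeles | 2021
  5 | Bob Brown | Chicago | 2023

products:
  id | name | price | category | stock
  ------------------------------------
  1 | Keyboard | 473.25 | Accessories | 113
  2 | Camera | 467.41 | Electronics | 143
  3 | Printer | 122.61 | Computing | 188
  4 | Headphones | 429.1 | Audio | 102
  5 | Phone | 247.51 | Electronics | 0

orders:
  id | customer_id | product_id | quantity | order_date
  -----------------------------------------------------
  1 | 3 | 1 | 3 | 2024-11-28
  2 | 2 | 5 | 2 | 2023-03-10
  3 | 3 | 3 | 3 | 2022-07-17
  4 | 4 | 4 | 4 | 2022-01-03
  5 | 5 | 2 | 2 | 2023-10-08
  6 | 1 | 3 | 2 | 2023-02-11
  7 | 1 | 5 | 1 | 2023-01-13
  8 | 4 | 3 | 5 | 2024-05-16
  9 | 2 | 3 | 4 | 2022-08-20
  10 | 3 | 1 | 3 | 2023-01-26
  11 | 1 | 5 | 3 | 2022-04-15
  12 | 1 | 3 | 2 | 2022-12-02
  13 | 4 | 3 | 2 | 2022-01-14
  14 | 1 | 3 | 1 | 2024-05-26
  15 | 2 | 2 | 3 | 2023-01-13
SELECT DISTINCT category FROM products

Execution result:
category
Accessories
Electronics
Computing
Audio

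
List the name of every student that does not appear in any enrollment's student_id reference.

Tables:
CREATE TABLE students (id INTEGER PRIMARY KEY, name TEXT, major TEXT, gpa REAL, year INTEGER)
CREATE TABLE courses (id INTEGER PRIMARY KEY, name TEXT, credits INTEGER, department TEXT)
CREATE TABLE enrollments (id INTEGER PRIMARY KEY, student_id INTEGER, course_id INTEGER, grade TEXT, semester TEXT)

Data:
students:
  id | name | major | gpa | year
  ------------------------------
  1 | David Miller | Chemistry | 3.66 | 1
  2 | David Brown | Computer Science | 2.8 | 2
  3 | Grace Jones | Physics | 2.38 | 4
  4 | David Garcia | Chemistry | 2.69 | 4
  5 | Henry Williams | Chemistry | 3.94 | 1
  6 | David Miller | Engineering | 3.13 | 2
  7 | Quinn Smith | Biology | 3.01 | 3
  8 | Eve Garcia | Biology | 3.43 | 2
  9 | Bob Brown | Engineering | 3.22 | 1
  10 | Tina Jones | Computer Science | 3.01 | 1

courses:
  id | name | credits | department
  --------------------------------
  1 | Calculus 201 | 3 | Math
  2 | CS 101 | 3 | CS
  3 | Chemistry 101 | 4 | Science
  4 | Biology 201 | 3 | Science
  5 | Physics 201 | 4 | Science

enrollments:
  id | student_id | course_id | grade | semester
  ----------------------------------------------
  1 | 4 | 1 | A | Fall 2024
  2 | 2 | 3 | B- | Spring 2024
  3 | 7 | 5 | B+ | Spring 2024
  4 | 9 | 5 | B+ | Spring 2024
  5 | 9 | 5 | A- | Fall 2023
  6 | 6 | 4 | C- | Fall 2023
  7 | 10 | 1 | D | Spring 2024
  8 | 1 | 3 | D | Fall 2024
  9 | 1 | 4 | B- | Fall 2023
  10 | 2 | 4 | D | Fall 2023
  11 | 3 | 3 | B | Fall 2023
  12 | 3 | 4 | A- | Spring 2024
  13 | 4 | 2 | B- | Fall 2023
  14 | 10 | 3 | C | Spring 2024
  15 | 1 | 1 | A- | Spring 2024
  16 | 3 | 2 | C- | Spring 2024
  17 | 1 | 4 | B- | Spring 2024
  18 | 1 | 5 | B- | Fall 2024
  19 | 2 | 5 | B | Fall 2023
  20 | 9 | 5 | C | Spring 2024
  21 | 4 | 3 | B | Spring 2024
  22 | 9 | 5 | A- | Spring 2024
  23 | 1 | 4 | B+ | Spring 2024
SELECT p.name FROM students p LEFT JOIN enrollments c ON c.student_id = p.id WHERE c.id IS NULL

Execution result:
name
Henry Williams
Eve Garcia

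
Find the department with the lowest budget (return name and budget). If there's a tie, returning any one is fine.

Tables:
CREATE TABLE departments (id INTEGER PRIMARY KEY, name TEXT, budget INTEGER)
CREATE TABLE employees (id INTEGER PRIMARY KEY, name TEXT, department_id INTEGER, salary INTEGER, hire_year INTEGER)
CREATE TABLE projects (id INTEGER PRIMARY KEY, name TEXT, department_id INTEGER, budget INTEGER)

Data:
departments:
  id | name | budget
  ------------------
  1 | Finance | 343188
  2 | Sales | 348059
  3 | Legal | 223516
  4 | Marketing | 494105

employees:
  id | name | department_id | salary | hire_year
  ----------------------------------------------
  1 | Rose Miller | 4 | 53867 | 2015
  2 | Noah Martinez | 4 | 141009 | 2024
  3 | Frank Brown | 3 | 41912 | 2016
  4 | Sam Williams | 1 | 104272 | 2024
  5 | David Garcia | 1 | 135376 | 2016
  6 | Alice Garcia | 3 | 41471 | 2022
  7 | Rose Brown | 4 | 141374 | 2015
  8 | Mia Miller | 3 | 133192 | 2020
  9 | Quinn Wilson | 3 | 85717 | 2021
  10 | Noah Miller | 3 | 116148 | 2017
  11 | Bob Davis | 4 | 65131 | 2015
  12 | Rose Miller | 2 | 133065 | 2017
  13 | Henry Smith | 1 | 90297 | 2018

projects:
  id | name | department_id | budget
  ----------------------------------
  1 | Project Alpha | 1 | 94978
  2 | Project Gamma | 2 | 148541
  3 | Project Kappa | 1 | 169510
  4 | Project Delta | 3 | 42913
SELECT name, budget FROM departments ORDER BY budget ASC LIMIT 1

Execution result:
name | budget
Legal | 223516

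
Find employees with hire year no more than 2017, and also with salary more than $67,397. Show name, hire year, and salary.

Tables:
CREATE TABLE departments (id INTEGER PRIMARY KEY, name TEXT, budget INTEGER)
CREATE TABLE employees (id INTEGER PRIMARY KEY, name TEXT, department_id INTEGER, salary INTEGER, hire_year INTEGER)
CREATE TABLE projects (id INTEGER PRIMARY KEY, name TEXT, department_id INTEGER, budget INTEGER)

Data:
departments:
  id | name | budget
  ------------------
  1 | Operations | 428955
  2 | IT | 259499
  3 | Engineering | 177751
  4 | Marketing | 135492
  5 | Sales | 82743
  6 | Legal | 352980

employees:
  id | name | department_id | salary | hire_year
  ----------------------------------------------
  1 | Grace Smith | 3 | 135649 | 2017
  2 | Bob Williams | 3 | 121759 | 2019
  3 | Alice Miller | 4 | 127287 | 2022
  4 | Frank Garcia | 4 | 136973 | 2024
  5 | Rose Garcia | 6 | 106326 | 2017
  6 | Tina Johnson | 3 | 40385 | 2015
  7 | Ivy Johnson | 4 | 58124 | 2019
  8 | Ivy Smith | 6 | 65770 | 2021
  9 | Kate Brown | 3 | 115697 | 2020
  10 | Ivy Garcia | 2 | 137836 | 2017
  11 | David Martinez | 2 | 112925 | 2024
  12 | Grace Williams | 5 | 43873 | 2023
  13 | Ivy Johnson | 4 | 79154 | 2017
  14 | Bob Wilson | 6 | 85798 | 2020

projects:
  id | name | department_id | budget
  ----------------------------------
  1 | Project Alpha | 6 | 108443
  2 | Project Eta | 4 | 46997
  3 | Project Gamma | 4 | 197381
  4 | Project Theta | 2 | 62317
SELECT name, hire_year, salary FROM employees WHERE hire_year <= 2017 AND salary > 67397

Execution result:
name | hire_year | salary
Grace Smith | 2017 | 135649
Rose Garcia | 2017 | 106326
Ivy Garcia | 2017 | 137836
Ivy Johnson | 2017 | 79154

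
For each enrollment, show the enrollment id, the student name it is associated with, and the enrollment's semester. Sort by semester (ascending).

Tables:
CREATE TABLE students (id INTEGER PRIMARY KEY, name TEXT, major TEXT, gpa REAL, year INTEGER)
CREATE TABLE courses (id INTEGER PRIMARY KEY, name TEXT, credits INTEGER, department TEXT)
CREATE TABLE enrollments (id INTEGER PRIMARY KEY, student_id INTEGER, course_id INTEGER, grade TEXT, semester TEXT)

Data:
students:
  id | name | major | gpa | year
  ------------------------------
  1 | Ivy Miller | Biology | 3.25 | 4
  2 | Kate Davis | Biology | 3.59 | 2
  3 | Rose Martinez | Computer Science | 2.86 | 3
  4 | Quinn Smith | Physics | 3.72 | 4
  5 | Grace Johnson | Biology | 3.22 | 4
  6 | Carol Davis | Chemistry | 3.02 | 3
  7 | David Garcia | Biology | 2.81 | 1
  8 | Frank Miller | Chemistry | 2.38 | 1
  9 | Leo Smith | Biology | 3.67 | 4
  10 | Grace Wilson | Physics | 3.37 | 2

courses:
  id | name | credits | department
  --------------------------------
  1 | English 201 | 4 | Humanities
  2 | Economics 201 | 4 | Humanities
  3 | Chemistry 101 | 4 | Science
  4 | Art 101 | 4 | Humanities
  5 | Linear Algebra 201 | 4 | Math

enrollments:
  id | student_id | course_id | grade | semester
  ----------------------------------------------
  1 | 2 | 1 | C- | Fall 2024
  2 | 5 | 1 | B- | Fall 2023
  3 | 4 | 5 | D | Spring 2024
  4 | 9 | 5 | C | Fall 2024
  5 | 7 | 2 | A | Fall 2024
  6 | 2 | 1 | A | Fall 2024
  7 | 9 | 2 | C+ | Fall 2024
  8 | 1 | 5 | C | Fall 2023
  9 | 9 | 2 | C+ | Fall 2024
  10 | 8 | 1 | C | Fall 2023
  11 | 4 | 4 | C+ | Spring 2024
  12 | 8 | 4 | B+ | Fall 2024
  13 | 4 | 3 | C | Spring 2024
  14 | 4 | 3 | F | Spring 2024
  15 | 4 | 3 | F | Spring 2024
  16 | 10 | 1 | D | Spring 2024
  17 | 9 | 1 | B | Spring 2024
SELECT c.id, p.name AS student, c.semester FROM enrollments c JOIN students p ON c.student_id = p.id ORDER BY c.semester ASC

Execution result:
id | student | semester
2 | Grace Johnson | Fall 2023
8 | Ivy Miller | Fall 2023
10 | Frank Miller | Fall 2023
1 | Kate Davis | Fall 2024
4 | Leo Smith | Fall 2024
5 | David Garcia | Fall 2024
6 | Kate Davis | Fall 2024
7 | Leo Smith | Fall 2024
9 | Leo Smith | Fall 2024
12 | Frank Miller | Fall 2024
3 | Quinn Smith | Spring 2024
11 | Quinn Smith | Spring 2024
13 | Quinn Smith | Spring 2024
14 | Quinn Smith | Spring 2024
15 | Quinn Smith | Spring 2024
16 | Grace Wilson | Spring 2024
17 | Leo Smith | Spring 2024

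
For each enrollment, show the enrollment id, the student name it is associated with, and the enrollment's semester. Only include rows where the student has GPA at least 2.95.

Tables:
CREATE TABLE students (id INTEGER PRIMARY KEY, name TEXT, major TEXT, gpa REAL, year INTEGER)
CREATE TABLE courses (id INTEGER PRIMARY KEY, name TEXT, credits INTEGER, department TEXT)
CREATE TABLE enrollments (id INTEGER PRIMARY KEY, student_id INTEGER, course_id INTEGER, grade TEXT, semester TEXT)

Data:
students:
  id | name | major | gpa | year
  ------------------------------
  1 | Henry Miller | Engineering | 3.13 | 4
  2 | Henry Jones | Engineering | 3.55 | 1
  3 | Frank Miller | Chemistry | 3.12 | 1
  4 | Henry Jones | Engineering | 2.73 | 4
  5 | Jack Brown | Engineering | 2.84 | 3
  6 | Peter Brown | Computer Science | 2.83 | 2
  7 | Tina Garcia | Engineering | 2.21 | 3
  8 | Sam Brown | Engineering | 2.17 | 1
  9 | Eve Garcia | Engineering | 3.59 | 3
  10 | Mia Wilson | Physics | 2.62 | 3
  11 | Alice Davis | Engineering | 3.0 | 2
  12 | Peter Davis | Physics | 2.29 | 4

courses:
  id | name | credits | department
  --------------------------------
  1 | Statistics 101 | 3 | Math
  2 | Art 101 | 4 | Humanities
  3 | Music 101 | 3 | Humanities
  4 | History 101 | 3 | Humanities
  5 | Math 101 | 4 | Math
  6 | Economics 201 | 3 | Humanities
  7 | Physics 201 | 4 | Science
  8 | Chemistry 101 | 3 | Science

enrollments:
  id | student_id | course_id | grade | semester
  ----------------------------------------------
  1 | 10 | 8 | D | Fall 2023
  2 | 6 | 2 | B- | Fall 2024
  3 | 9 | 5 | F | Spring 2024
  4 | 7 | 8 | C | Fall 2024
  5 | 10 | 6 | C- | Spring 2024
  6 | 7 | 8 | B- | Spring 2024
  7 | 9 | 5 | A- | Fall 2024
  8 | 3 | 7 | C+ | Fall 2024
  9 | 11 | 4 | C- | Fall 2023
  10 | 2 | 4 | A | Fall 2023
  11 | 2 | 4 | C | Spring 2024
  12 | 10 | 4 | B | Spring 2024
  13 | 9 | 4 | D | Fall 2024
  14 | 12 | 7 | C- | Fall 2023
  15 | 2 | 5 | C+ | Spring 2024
SELECT c.id, p.name AS student, c.semester FROM enrollments c JOIN students p ON c.student_id = p.id WHERE p.gpa >= 2.95

Execution result:
id | student | semester
3 | Eve Garcia | Spring 2024
7 | Eve Garcia | Fall 2024
8 | Frank Miller | Fall 2024
9 | Alice Davis | Fall 2023
10 | Henry Jones | Fall 2023
11 | Henry Jones | Spring 2024
13 | Eve Garcia | Fall 2024
15 | Henry Jones | Spring 2024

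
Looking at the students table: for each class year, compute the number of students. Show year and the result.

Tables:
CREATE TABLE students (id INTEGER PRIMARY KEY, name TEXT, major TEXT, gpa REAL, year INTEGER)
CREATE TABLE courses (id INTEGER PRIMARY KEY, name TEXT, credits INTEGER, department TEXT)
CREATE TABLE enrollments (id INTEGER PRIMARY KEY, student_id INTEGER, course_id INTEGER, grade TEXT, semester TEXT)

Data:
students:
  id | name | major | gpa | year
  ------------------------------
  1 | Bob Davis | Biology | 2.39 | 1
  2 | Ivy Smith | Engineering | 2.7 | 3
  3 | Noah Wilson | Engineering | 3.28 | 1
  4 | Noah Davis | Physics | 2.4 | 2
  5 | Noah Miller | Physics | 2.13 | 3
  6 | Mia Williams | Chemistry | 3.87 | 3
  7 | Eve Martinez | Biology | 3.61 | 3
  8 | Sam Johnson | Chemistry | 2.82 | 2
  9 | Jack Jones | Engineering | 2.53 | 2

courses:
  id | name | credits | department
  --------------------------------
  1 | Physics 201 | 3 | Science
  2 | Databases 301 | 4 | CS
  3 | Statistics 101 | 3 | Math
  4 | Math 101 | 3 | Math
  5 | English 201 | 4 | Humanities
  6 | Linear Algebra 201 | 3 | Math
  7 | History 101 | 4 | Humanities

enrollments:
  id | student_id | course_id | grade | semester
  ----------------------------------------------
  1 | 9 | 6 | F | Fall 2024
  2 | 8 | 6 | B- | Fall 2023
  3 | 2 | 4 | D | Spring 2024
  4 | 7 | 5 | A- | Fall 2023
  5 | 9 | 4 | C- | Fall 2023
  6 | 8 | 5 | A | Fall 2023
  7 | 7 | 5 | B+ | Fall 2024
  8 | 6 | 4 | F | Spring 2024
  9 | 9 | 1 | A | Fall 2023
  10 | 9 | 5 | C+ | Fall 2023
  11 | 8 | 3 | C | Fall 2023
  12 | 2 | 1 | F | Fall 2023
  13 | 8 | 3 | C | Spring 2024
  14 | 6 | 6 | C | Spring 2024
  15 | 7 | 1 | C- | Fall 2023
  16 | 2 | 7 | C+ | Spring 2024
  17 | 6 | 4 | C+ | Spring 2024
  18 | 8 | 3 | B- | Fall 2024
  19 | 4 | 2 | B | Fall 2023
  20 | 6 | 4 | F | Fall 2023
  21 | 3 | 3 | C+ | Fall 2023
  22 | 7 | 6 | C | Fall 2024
SELECT year, COUNT(*) AS n FROM students GROUP BY year

Execution result:
year | n
1 | 2
2 | 3
3 | 4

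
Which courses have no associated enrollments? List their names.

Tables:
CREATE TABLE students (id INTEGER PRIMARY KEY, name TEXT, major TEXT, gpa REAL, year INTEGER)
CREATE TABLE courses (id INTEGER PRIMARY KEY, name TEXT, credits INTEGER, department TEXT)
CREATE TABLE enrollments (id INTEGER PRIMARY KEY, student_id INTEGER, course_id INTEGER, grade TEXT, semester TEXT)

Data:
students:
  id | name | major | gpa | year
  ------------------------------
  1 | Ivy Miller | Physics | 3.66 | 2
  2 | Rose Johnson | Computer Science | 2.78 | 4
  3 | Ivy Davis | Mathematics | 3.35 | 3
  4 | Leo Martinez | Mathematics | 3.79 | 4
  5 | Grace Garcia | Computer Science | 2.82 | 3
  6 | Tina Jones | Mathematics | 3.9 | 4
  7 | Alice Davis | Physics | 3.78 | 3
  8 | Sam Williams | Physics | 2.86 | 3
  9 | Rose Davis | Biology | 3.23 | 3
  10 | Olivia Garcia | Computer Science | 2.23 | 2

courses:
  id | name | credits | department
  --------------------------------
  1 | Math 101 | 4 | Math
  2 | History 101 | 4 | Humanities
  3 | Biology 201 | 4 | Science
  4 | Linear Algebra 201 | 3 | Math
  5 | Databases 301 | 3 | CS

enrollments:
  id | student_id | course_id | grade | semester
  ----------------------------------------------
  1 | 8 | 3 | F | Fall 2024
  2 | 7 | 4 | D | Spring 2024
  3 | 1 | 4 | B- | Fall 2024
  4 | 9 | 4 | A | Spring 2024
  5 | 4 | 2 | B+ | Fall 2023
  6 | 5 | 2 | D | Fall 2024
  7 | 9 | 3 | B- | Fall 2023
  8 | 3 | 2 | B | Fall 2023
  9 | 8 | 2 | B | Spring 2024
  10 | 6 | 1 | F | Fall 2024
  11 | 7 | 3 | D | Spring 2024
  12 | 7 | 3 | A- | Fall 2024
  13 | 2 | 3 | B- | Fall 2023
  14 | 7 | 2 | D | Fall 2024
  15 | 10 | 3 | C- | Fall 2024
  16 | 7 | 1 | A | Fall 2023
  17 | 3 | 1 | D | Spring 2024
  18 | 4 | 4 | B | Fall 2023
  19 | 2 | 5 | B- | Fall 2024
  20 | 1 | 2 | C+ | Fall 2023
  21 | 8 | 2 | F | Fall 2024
SELECT p.name FROM courses p LEFT JOIN enrollments c ON c.course_id = p.id WHERE c.id IS NULL

Execution result:
(no rows)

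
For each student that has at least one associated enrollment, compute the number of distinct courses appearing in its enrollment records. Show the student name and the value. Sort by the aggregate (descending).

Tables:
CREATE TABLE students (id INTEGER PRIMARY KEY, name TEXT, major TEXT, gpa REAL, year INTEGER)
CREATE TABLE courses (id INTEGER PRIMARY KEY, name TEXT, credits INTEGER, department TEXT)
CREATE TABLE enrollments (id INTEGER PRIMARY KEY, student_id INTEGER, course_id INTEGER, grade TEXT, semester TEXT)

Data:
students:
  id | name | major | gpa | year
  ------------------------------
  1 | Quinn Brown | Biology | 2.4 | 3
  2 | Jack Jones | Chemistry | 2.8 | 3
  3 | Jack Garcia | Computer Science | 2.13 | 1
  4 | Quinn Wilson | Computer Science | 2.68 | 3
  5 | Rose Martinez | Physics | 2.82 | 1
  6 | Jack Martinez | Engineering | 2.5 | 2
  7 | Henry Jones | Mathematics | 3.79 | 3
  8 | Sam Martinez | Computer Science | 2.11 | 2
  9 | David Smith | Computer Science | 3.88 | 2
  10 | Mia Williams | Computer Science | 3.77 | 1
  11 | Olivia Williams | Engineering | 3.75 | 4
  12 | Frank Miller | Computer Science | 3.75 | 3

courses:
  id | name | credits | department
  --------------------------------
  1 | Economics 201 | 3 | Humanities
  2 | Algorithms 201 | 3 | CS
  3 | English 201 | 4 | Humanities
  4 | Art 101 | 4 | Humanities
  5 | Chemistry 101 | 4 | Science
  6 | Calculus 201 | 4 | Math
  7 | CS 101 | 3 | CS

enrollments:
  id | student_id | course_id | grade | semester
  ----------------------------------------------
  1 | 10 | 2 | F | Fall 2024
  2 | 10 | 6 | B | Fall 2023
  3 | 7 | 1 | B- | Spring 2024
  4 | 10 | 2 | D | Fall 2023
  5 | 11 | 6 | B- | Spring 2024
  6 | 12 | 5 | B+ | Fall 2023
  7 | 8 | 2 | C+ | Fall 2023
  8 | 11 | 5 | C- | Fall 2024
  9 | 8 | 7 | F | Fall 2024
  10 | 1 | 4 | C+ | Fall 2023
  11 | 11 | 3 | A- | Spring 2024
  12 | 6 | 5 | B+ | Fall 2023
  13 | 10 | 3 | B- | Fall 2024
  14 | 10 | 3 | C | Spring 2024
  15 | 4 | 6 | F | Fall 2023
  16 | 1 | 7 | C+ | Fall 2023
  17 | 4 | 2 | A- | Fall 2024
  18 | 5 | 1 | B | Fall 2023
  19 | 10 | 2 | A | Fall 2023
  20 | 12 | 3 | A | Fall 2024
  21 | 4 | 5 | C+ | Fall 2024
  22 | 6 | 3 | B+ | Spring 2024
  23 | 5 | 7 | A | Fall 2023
SELECT p.name, COUNT(DISTINCT c.course_id) AS distinct_course_count FROM enrollments c JOIN students p ON c.student_id = p.id GROUP BY p.id, p.name ORDER BY distinct_course_count DESC

Execution result:
name | distinct_course_count
Quinn Wilson | 3
Mia Williams | 3
Olivia Williams | 3
Quinn Brown | 2
Rose Martinez | 2
Jack Martinez | 2
Sam Martinez | 2
Frank Miller | 2
Henry Jones | 1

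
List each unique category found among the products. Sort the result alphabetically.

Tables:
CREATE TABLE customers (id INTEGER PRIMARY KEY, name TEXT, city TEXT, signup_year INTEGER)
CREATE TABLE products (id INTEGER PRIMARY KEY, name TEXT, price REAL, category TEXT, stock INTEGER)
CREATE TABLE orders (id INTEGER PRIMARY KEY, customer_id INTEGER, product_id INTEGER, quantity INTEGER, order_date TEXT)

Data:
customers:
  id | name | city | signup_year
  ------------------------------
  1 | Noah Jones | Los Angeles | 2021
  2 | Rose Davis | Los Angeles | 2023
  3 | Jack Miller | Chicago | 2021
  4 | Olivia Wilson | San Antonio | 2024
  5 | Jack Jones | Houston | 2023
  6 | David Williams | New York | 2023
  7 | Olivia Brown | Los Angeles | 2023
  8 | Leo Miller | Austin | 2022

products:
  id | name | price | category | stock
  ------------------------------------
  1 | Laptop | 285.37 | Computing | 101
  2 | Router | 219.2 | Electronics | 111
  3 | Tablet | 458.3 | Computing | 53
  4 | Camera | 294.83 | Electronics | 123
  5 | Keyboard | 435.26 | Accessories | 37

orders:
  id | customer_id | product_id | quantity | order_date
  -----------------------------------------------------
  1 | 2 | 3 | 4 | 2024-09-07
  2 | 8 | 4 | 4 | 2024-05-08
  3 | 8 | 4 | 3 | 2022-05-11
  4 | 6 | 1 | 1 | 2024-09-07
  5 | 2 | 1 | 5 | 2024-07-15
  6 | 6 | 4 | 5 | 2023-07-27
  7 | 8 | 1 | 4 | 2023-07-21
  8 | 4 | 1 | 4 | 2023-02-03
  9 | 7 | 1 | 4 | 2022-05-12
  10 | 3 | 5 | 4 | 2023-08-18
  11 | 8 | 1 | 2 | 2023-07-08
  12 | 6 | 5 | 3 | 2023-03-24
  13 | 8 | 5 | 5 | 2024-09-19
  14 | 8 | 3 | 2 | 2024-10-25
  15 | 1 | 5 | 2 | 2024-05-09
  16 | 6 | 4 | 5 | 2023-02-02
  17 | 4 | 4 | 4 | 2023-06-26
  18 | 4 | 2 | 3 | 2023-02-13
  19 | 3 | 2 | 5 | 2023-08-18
SELECT DISTINCT category FROM products ORDER BY category

Execution result:
category
Accessories
Computing
Electronics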